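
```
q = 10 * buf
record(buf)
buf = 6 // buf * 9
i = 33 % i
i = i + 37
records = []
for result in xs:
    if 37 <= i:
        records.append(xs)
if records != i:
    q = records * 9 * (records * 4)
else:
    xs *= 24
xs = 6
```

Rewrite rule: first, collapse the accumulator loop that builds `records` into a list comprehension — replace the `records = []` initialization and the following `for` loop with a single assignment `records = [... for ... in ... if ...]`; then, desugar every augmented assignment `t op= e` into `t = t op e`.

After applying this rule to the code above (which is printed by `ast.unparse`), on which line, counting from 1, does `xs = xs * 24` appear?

Transformed code:
q = 10 * buf
record(buf)
buf = 6 // buf * 9
i = 33 % i
i = i + 37
records = [xs for result in xs if 37 <= i]
if records != i:
    q = records * 9 * (records * 4)
else:
    xs = xs * 24
xs = 6

10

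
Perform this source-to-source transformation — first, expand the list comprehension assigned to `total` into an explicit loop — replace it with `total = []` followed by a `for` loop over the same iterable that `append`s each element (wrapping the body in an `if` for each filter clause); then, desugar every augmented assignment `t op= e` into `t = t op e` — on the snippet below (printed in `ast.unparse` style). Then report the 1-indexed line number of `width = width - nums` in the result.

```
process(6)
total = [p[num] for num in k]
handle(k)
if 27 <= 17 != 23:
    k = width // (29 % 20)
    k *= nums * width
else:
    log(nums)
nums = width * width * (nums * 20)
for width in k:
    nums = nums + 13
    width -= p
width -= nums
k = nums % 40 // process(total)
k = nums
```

15

Transformed code:
process(6)
total = []
for num in k:
    total.append(p[num])
handle(k)
if 27 <= 17 != 23:
    k = width // (29 % 20)
    k = k * (nums * width)
else:
    log(nums)
nums = width * width * (nums * 20)
for width in k:
    nums = nums + 13
    width = width - p
width = width - nums
k = nums % 40 // process(total)
k = nums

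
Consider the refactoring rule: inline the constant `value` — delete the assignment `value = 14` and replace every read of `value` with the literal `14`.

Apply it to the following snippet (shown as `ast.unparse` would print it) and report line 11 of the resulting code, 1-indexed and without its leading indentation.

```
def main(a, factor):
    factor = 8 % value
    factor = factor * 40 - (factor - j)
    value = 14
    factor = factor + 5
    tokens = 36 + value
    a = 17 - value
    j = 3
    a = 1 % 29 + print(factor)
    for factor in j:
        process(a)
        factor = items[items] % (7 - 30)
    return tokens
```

factor = items[items] % (7 - 30)

Transformed code:
def main(a, factor):
    factor = 8 % 14
    factor = factor * 40 - (factor - j)
    factor = factor + 5
    tokens = 36 + 14
    a = 17 - 14
    j = 3
    a = 1 % 29 + print(factor)
    for factor in j:
        process(a)
        factor = items[items] % (7 - 30)
    return tokens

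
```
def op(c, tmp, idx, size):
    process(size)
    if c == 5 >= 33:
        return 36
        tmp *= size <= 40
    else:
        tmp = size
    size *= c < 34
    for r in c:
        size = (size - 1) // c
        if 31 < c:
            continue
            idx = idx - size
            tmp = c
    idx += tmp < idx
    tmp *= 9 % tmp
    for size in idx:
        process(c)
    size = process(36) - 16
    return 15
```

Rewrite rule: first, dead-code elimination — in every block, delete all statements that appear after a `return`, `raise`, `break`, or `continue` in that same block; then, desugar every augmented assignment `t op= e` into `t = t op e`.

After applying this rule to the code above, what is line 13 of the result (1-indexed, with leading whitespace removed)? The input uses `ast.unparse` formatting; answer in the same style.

tmp = tmp * (9 % tmp)

Transformed code:
def op(c, tmp, idx, size):
    process(size)
    if c == 5 >= 33:
        return 36
    else:
        tmp = size
    size = size * (c < 34)
    for r in c:
        size = (size - 1) // c
        if 31 < c:
            continue
    idx = idx + (tmp < idx)
    tmp = tmp * (9 % tmp)
    for size in idx:
        process(c)
    size = process(36) - 16
    return 15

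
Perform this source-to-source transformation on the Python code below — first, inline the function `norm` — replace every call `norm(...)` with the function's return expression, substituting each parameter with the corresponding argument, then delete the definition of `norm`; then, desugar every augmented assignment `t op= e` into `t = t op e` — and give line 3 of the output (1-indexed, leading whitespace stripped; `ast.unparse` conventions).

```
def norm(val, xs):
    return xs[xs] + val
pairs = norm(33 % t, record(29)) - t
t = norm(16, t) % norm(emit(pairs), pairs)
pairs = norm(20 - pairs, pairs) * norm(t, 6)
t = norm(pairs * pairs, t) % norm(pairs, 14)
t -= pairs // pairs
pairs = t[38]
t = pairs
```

Transformed code:
pairs = record(29)[record(29)] + 33 % t - t
t = (t[t] + 16) % (pairs[pairs] + emit(pairs))
pairs = (pairs[pairs] + (20 - pairs)) * (6[6] + t)
t = (t[t] + pairs * pairs) % (14[14] + pairs)
t = t - pairs // pairs
pairs = t[38]
t = pairs

pairs = (pairs[pairs] + (20 - pairs)) * (6[6] + t)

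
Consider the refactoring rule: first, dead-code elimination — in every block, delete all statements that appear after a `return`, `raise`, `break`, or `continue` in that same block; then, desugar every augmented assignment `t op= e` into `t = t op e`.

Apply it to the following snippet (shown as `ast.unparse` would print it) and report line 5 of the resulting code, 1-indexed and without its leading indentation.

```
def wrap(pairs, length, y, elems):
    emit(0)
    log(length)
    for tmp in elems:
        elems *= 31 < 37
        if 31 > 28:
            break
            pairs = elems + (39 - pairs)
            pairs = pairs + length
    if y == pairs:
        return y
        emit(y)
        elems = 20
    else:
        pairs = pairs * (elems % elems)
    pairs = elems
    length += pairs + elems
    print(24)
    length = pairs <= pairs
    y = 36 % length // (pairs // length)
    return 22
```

elems = elems * (31 < 37)

Transformed code:
def wrap(pairs, length, y, elems):
    emit(0)
    log(length)
    for tmp in elems:
        elems = elems * (31 < 37)
        if 31 > 28:
            break
    if y == pairs:
        return y
    else:
        pairs = pairs * (elems % elems)
    pairs = elems
    length = length + (pairs + elems)
    print(24)
    length = pairs <= pairs
    y = 36 % length // (pairs // length)
    return 22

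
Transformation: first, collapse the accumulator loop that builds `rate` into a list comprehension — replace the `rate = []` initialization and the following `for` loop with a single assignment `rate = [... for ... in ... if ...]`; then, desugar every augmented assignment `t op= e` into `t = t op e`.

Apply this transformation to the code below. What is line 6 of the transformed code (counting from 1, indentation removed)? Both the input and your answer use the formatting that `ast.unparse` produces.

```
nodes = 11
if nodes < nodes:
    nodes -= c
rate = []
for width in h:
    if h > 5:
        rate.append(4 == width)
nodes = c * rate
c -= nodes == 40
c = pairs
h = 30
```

Transformed code:
nodes = 11
if nodes < nodes:
    nodes = nodes - c
rate = [4 == width for width in h if h > 5]
nodes = c * rate
c = c - (nodes == 40)
c = pairs
h = 30

c = c - (nodes == 40)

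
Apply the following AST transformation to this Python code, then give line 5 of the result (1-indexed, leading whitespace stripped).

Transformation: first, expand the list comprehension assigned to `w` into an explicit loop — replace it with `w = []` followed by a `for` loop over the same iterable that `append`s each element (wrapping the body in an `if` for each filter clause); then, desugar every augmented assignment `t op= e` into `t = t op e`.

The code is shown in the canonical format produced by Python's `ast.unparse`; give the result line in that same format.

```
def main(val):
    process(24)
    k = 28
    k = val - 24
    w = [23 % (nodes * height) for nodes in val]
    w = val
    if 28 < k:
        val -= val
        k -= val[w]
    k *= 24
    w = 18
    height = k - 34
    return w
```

w = []

Transformed code:
def main(val):
    process(24)
    k = 28
    k = val - 24
    w = []
    for nodes in val:
        w.append(23 % (nodes * height))
    w = val
    if 28 < k:
        val = val - val
        k = k - val[w]
    k = k * 24
    w = 18
    height = k - 34
    return w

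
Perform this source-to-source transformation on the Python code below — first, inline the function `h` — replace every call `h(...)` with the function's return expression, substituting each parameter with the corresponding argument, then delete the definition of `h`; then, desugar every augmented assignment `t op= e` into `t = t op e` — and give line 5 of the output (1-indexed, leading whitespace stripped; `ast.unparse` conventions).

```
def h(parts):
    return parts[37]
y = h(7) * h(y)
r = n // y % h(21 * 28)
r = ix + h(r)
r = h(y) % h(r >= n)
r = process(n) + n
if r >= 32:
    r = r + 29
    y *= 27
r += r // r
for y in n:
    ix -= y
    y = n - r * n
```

Transformed code:
y = 7[37] * y[37]
r = n // y % (21 * 28)[37]
r = ix + r[37]
r = y[37] % (r >= n)[37]
r = process(n) + n
if r >= 32:
    r = r + 29
    y = y * 27
r = r + r // r
for y in n:
    ix = ix - y
    y = n - r * n

r = process(n) + n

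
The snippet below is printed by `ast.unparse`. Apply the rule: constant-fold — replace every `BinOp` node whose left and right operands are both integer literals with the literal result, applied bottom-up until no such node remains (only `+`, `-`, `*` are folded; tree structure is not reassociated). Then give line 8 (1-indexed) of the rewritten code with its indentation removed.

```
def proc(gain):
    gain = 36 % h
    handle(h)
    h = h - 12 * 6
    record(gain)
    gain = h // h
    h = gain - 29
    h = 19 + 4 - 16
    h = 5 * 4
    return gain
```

h = 7

Transformed code:
def proc(gain):
    gain = 36 % h
    handle(h)
    h = h - 72
    record(gain)
    gain = h // h
    h = gain - 29
    h = 7
    h = 20
    return gain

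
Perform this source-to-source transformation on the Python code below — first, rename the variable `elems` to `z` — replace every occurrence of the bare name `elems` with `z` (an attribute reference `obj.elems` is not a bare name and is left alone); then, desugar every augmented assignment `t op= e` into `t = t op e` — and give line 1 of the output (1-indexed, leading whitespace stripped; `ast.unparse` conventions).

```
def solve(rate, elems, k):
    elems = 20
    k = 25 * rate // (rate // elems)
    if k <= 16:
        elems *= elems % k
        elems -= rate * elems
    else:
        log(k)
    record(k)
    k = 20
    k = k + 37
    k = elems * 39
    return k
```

def solve(rate, z, k):

Transformed code:
def solve(rate, z, k):
    z = 20
    k = 25 * rate // (rate // z)
    if k <= 16:
        z = z * (z % k)
        z = z - rate * z
    else:
        log(k)
    record(k)
    k = 20
    k = k + 37
    k = z * 39
    return k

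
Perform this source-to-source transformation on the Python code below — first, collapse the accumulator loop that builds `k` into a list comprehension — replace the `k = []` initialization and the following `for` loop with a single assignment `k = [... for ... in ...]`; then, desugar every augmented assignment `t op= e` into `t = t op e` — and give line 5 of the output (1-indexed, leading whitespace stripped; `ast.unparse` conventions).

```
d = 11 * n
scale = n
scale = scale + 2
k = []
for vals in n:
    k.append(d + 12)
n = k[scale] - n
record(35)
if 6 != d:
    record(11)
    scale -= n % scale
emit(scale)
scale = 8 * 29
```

Transformed code:
d = 11 * n
scale = n
scale = scale + 2
k = [d + 12 for vals in n]
n = k[scale] - n
record(35)
if 6 != d:
    record(11)
    scale = scale - n % scale
emit(scale)
scale = 8 * 29

n = k[scale] - n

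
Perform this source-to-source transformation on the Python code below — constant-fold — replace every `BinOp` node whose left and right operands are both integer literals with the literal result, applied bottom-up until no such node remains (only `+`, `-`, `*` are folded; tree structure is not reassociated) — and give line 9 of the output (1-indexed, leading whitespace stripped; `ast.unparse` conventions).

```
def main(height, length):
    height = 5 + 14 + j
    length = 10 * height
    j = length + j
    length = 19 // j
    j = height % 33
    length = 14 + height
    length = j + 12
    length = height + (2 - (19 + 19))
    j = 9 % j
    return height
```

length = height + -36

Transformed code:
def main(height, length):
    height = 19 + j
    length = 10 * height
    j = length + j
    length = 19 // j
    j = height % 33
    length = 14 + height
    length = j + 12
    length = height + -36
    j = 9 % j
    return height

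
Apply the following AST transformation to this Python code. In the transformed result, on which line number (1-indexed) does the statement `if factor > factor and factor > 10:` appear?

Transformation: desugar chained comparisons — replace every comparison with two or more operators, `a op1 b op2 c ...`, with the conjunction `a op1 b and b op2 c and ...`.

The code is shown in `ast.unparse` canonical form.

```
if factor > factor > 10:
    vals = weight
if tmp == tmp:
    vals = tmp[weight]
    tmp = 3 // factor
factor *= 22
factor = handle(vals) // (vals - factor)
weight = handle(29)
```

1

Transformed code:
if factor > factor and factor > 10:
    vals = weight
if tmp == tmp:
    vals = tmp[weight]
    tmp = 3 // factor
factor *= 22
factor = handle(vals) // (vals - factor)
weight = handle(29)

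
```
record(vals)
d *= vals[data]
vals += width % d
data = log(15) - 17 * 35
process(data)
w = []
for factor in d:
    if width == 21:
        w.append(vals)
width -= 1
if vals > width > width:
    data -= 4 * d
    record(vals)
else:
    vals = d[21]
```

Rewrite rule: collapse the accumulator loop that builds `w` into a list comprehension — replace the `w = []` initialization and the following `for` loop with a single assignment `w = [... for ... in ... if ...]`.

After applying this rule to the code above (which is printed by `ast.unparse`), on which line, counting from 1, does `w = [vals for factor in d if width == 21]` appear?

Transformed code:
record(vals)
d *= vals[data]
vals += width % d
data = log(15) - 17 * 35
process(data)
w = [vals for factor in d if width == 21]
width -= 1
if vals > width > width:
    data -= 4 * d
    record(vals)
else:
    vals = d[21]

6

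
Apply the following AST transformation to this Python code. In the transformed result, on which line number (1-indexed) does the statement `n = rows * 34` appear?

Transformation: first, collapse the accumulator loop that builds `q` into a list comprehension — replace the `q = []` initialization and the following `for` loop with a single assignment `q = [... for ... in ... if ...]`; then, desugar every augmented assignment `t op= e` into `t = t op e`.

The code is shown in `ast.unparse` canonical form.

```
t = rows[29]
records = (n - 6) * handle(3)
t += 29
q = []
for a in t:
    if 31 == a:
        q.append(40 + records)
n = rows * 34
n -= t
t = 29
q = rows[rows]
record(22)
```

5

Transformed code:
t = rows[29]
records = (n - 6) * handle(3)
t = t + 29
q = [40 + records for a in t if 31 == a]
n = rows * 34
n = n - t
t = 29
q = rows[rows]
record(22)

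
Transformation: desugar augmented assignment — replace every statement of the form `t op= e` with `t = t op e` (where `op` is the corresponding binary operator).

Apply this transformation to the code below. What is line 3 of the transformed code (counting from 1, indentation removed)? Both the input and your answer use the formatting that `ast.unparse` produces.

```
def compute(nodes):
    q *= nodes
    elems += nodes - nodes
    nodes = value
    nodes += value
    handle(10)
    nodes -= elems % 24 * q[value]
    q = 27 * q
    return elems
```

elems = elems + (nodes - nodes)

Transformed code:
def compute(nodes):
    q = q * nodes
    elems = elems + (nodes - nodes)
    nodes = value
    nodes = nodes + value
    handle(10)
    nodes = nodes - elems % 24 * q[value]
    q = 27 * q
    return elems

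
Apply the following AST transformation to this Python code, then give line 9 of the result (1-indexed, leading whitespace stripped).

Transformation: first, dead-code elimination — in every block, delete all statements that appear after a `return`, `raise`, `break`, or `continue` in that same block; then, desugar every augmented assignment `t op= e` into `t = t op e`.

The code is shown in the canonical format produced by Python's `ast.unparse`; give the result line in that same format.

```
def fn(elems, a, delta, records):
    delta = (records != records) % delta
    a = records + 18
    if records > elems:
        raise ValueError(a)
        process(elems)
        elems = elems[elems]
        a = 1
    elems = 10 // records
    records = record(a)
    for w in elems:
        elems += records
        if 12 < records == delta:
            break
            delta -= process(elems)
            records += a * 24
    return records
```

elems = elems + records

Transformed code:
def fn(elems, a, delta, records):
    delta = (records != records) % delta
    a = records + 18
    if records > elems:
        raise ValueError(a)
    elems = 10 // records
    records = record(a)
    for w in elems:
        elems = elems + records
        if 12 < records == delta:
            break
    return records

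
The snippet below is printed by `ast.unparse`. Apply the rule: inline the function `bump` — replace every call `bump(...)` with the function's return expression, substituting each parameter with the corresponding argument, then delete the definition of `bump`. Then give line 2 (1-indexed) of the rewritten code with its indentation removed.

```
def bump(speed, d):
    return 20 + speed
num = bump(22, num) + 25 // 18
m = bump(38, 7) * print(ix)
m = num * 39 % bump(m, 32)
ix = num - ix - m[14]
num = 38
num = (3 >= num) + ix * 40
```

m = (20 + 38) * print(ix)

Transformed code:
num = 20 + 22 + 25 // 18
m = (20 + 38) * print(ix)
m = num * 39 % (20 + m)
ix = num - ix - m[14]
num = 38
num = (3 >= num) + ix * 40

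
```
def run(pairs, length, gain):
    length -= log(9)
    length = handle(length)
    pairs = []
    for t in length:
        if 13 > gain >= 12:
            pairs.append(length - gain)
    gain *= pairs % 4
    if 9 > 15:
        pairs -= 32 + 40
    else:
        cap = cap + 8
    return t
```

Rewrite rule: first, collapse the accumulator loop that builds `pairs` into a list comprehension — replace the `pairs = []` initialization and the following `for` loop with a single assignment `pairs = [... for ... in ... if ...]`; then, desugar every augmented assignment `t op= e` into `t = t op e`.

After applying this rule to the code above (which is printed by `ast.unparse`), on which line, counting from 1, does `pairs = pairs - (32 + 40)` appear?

Transformed code:
def run(pairs, length, gain):
    length = length - log(9)
    length = handle(length)
    pairs = [length - gain for t in length if 13 > gain >= 12]
    gain = gain * (pairs % 4)
    if 9 > 15:
        pairs = pairs - (32 + 40)
    else:
        cap = cap + 8
    return t

7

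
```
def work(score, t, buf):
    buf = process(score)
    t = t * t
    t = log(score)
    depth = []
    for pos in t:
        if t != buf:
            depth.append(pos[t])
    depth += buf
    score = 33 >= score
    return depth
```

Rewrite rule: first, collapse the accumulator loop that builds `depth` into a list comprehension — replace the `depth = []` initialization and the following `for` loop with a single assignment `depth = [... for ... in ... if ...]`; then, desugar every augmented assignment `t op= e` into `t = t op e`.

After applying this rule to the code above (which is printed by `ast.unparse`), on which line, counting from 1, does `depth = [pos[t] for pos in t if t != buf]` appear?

Transformed code:
def work(score, t, buf):
    buf = process(score)
    t = t * t
    t = log(score)
    depth = [pos[t] for pos in t if t != buf]
    depth = depth + buf
    score = 33 >= score
    return depth

5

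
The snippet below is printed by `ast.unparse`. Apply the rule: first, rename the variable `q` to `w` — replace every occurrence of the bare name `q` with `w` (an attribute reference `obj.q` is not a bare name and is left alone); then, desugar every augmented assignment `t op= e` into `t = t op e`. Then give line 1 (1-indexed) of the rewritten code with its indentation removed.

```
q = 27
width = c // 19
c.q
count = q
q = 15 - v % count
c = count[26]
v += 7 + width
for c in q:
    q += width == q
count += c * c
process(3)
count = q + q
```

Transformed code:
w = 27
width = c // 19
c.q
count = w
w = 15 - v % count
c = count[26]
v = v + (7 + width)
for c in w:
    w = w + (width == w)
count = count + c * c
process(3)
count = w + w

w = 27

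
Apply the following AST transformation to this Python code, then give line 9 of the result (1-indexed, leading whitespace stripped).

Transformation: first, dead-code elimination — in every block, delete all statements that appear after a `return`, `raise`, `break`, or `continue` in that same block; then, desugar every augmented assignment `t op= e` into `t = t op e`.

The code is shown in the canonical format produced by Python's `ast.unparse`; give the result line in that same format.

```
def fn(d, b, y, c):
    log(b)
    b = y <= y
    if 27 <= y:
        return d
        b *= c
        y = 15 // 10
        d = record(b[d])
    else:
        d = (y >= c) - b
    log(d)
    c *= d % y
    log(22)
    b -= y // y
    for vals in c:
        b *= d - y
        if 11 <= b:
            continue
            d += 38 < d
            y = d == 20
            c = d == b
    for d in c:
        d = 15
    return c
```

Transformed code:
def fn(d, b, y, c):
    log(b)
    b = y <= y
    if 27 <= y:
        return d
    else:
        d = (y >= c) - b
    log(d)
    c = c * (d % y)
    log(22)
    b = b - y // y
    for vals in c:
        b = b * (d - y)
        if 11 <= b:
            continue
    for d in c:
        d = 15
    return c

c = c * (d % y)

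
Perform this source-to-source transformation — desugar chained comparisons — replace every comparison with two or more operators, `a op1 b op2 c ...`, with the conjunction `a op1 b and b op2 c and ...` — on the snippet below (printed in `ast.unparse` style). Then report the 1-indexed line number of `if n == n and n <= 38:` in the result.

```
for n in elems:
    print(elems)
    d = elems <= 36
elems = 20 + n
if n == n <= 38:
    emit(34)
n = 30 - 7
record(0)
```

5

Transformed code:
for n in elems:
    print(elems)
    d = elems <= 36
elems = 20 + n
if n == n and n <= 38:
    emit(34)
n = 30 - 7
record(0)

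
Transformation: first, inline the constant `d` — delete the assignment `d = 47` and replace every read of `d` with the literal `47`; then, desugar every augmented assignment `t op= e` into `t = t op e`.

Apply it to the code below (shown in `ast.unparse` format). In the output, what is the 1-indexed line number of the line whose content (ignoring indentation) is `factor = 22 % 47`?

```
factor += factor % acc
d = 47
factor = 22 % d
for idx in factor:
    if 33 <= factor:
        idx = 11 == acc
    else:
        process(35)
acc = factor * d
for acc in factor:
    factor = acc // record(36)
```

2

Transformed code:
factor = factor + factor % acc
factor = 22 % 47
for idx in factor:
    if 33 <= factor:
        idx = 11 == acc
    else:
        process(35)
acc = factor * 47
for acc in factor:
    factor = acc // record(36)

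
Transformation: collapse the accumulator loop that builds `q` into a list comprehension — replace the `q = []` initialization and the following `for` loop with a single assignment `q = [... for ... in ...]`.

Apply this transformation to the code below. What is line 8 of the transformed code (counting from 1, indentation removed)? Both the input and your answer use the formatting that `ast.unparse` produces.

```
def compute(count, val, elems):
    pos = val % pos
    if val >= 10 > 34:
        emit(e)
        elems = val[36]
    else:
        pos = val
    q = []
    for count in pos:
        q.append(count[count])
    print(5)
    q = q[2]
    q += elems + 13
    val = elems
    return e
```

q = [count[count] for count in pos]

Transformed code:
def compute(count, val, elems):
    pos = val % pos
    if val >= 10 > 34:
        emit(e)
        elems = val[36]
    else:
        pos = val
    q = [count[count] for count in pos]
    print(5)
    q = q[2]
    q += elems + 13
    val = elems
    return e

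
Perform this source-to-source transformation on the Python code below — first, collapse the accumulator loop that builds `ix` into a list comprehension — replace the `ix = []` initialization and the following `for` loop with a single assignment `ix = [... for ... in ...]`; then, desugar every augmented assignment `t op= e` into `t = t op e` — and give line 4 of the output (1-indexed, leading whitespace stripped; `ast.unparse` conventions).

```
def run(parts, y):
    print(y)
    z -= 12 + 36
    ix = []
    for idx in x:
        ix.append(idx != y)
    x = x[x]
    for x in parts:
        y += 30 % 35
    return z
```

Transformed code:
def run(parts, y):
    print(y)
    z = z - (12 + 36)
    ix = [idx != y for idx in x]
    x = x[x]
    for x in parts:
        y = y + 30 % 35
    return z

ix = [idx != y for idx in x]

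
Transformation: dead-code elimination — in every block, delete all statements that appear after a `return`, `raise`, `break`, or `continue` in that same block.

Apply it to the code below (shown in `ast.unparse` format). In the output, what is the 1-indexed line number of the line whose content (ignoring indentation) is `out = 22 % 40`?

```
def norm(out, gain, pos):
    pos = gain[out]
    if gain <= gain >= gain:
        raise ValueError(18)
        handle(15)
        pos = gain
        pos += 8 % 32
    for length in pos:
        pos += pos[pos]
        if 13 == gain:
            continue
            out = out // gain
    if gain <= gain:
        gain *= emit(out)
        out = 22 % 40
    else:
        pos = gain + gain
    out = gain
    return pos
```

11

Transformed code:
def norm(out, gain, pos):
    pos = gain[out]
    if gain <= gain >= gain:
        raise ValueError(18)
    for length in pos:
        pos += pos[pos]
        if 13 == gain:
            continue
    if gain <= gain:
        gain *= emit(out)
        out = 22 % 40
    else:
        pos = gain + gain
    out = gain
    return pos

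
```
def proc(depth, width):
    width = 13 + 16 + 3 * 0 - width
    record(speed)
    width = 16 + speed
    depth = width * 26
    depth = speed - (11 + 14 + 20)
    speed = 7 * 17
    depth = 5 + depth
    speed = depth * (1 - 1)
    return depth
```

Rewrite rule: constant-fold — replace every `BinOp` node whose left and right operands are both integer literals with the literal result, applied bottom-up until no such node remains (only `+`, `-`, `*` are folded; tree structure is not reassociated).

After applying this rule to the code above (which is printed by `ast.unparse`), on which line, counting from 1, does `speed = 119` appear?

7

Transformed code:
def proc(depth, width):
    width = 29 - width
    record(speed)
    width = 16 + speed
    depth = width * 26
    depth = speed - 45
    speed = 119
    depth = 5 + depth
    speed = depth * 0
    return depth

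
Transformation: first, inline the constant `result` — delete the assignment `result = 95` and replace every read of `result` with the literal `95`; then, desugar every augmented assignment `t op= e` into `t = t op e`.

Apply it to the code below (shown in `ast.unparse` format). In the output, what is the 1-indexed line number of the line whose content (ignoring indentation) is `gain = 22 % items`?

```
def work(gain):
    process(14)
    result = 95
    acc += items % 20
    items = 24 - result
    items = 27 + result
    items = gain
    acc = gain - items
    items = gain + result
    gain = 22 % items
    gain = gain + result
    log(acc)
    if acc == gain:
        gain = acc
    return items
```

9

Transformed code:
def work(gain):
    process(14)
    acc = acc + items % 20
    items = 24 - 95
    items = 27 + 95
    items = gain
    acc = gain - items
    items = gain + 95
    gain = 22 % items
    gain = gain + 95
    log(acc)
    if acc == gain:
        gain = acc
    return items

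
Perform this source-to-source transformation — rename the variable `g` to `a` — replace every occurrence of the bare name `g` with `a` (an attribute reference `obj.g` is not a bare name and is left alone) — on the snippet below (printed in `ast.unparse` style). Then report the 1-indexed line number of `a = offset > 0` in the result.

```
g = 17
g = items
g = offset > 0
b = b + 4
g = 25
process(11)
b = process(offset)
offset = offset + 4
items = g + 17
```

3

Transformed code:
a = 17
a = items
a = offset > 0
b = b + 4
a = 25
process(11)
b = process(offset)
offset = offset + 4
items = a + 17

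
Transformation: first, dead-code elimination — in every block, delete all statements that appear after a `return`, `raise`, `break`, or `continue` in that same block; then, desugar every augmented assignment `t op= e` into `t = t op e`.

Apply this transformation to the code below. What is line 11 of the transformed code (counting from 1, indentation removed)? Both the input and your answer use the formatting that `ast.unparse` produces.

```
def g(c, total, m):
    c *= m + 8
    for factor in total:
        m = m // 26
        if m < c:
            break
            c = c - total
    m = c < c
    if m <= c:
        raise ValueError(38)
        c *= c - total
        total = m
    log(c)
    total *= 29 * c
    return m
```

Transformed code:
def g(c, total, m):
    c = c * (m + 8)
    for factor in total:
        m = m // 26
        if m < c:
            break
    m = c < c
    if m <= c:
        raise ValueError(38)
    log(c)
    total = total * (29 * c)
    return m

total = total * (29 * c)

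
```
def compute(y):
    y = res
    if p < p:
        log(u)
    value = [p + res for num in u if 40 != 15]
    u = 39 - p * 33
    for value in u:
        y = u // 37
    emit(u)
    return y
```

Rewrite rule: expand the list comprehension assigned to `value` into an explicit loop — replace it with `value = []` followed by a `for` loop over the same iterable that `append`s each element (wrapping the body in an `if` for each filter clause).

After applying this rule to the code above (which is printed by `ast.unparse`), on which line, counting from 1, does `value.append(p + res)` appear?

Transformed code:
def compute(y):
    y = res
    if p < p:
        log(u)
    value = []
    for num in u:
        if 40 != 15:
            value.append(p + res)
    u = 39 - p * 33
    for value in u:
        y = u // 37
    emit(u)
    return y

8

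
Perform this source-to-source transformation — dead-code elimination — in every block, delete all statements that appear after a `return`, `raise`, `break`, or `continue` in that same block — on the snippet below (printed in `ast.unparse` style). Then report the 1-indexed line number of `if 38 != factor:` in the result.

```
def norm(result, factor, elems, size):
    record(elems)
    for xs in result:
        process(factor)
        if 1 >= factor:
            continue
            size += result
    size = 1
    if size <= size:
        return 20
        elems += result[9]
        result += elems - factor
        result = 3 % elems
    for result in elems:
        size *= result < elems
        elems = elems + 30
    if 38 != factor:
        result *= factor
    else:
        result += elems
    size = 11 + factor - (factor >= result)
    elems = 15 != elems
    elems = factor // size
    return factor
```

Transformed code:
def norm(result, factor, elems, size):
    record(elems)
    for xs in result:
        process(factor)
        if 1 >= factor:
            continue
    size = 1
    if size <= size:
        return 20
    for result in elems:
        size *= result < elems
        elems = elems + 30
    if 38 != factor:
        result *= factor
    else:
        result += elems
    size = 11 + factor - (factor >= result)
    elems = 15 != elems
    elems = factor // size
    return factor

13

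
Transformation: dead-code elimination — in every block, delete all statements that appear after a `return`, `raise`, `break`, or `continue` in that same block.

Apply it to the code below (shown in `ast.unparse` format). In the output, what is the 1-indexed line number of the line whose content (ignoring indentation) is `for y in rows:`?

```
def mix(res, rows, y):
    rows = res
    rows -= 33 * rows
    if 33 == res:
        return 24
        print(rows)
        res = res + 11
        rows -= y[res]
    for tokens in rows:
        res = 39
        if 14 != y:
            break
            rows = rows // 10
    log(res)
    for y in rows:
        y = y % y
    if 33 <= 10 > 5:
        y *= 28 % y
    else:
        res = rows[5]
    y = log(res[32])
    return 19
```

Transformed code:
def mix(res, rows, y):
    rows = res
    rows -= 33 * rows
    if 33 == res:
        return 24
    for tokens in rows:
        res = 39
        if 14 != y:
            break
    log(res)
    for y in rows:
        y = y % y
    if 33 <= 10 > 5:
        y *= 28 % y
    else:
        res = rows[5]
    y = log(res[32])
    return 19

11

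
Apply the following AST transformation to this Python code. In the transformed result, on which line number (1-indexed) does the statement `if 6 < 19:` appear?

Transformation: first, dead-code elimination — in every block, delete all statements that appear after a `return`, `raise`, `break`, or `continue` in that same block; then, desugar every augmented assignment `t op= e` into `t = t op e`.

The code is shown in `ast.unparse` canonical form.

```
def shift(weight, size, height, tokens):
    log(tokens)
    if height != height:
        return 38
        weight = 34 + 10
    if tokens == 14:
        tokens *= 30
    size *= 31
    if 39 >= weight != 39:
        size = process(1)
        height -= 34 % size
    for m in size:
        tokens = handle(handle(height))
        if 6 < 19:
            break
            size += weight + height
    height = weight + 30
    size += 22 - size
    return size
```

13

Transformed code:
def shift(weight, size, height, tokens):
    log(tokens)
    if height != height:
        return 38
    if tokens == 14:
        tokens = tokens * 30
    size = size * 31
    if 39 >= weight != 39:
        size = process(1)
        height = height - 34 % size
    for m in size:
        tokens = handle(handle(height))
        if 6 < 19:
            break
    height = weight + 30
    size = size + (22 - size)
    return size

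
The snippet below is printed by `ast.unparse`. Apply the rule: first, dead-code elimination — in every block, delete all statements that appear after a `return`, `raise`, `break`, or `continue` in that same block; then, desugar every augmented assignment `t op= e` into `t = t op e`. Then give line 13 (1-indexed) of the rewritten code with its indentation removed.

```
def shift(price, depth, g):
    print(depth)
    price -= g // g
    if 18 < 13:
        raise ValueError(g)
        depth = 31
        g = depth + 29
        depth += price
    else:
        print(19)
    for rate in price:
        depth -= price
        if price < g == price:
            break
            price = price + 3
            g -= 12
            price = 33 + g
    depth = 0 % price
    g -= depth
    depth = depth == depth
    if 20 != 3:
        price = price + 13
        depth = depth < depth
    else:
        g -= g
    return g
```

g = g - depth

Transformed code:
def shift(price, depth, g):
    print(depth)
    price = price - g // g
    if 18 < 13:
        raise ValueError(g)
    else:
        print(19)
    for rate in price:
        depth = depth - price
        if price < g == price:
            break
    depth = 0 % price
    g = g - depth
    depth = depth == depth
    if 20 != 3:
        price = price + 13
        depth = depth < depth
    else:
        g = g - g
    return g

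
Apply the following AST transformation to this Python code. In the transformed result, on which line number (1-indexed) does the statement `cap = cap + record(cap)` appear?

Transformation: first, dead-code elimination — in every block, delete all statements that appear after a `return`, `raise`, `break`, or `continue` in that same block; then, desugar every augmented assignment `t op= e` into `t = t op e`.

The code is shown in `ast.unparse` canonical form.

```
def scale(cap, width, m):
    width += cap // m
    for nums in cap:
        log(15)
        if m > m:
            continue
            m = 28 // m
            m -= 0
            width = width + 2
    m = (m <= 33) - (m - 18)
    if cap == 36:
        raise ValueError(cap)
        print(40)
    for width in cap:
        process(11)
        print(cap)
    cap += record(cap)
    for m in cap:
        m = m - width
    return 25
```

Transformed code:
def scale(cap, width, m):
    width = width + cap // m
    for nums in cap:
        log(15)
        if m > m:
            continue
    m = (m <= 33) - (m - 18)
    if cap == 36:
        raise ValueError(cap)
    for width in cap:
        process(11)
        print(cap)
    cap = cap + record(cap)
    for m in cap:
        m = m - width
    return 25

13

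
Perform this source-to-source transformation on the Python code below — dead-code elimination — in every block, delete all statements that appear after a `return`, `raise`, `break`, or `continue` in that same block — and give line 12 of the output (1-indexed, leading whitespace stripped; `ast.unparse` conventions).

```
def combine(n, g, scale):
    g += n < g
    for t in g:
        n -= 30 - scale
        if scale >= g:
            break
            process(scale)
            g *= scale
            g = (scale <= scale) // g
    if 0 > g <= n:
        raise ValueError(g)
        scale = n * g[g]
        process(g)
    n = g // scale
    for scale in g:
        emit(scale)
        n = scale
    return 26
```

n = scale

Transformed code:
def combine(n, g, scale):
    g += n < g
    for t in g:
        n -= 30 - scale
        if scale >= g:
            break
    if 0 > g <= n:
        raise ValueError(g)
    n = g // scale
    for scale in g:
        emit(scale)
        n = scale
    return 26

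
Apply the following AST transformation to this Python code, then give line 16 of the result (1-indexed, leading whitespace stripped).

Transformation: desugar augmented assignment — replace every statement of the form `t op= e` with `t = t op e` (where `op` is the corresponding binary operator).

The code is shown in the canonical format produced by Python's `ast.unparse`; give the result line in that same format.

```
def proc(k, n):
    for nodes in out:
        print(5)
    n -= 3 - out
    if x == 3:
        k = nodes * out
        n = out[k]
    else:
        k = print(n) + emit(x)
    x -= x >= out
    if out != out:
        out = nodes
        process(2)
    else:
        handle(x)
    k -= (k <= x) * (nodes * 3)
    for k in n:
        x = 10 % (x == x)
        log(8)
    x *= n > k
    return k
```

Transformed code:
def proc(k, n):
    for nodes in out:
        print(5)
    n = n - (3 - out)
    if x == 3:
        k = nodes * out
        n = out[k]
    else:
        k = print(n) + emit(x)
    x = x - (x >= out)
    if out != out:
        out = nodes
        process(2)
    else:
        handle(x)
    k = k - (k <= x) * (nodes * 3)
    for k in n:
        x = 10 % (x == x)
        log(8)
    x = x * (n > k)
    return k

k = k - (k <= x) * (nodes * 3)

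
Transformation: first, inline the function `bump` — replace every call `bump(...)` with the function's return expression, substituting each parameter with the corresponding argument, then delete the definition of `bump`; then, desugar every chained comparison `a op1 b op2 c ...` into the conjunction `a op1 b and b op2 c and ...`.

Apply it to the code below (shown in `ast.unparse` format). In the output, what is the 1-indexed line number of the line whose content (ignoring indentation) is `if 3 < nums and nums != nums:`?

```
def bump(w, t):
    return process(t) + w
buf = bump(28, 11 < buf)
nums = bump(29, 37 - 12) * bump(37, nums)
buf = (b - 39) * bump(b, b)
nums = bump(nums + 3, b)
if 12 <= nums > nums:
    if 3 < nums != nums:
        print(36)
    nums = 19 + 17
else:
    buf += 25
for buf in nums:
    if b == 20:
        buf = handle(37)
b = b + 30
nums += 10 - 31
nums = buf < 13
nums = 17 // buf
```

6

Transformed code:
buf = process(11 < buf) + 28
nums = (process(37 - 12) + 29) * (process(nums) + 37)
buf = (b - 39) * (process(b) + b)
nums = process(b) + (nums + 3)
if 12 <= nums and nums > nums:
    if 3 < nums and nums != nums:
        print(36)
    nums = 19 + 17
else:
    buf += 25
for buf in nums:
    if b == 20:
        buf = handle(37)
b = b + 30
nums += 10 - 31
nums = buf < 13
nums = 17 // buf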